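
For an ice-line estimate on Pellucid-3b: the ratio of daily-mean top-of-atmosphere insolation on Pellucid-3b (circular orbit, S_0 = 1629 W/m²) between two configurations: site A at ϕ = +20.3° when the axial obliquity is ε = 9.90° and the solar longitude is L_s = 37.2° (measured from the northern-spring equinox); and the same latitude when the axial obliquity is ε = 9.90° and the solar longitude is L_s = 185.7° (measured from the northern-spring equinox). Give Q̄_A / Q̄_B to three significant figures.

Q̄_A / Q̄_B ≈ 1.07

— Configuration A (ϕ=+20.3°):
Solar declination: sin δ = sin ε · sin L_s = sin 9.90° × sin 37.2° = 0.10395, so δ = +5.967°.
cos h₀ = −tan(+20.3°) tan(+5.967°) = -0.0387, h₀ = 1.6095 rad.
Bracket: h₀ sin ϕ sin δ + cos ϕ cos δ sin h₀ = 1.6095×0.34694×0.10395 + 0.93789×0.99458×0.99925 = 0.058046 + 0.932107 = 0.990153.
Q̄ = (S_0/π) × [bracket] = (1629/π) × 0.990153 = 513.42 W/m².
— Configuration B (ϕ=+20.3°):
Solar declination: sin δ = sin ε · sin L_s = sin 9.90° × sin 185.7° = -0.01708, so δ = -0.978°.
cos h₀ = −tan(+20.3°) tan(-0.978°) = 0.0063, h₀ = 1.5645 rad.
Bracket: h₀ sin ϕ sin δ + cos ϕ cos δ sin h₀ = 1.5645×0.34694×-0.01708 + 0.93789×0.99985×0.99998 = -0.009271 + 0.937731 = 0.928460.
Q̄ = (S_0/π) × [bracket] = (1629/π) × 0.928460 = 481.43 W/m².
Ratio Q̄_A / Q̄_B = 513.42 / 481.43 = 1.066.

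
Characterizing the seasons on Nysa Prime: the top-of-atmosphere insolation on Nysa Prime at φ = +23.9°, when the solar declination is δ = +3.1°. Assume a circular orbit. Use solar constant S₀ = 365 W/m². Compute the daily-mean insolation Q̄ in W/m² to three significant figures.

Q̄ ≈ 110 W/m²

cos H₀ = −tan(+23.9°) tan(+3.100°) = -0.0240, H₀ = 1.5948 rad.
Bracket: H₀ sin φ sin δ + cos φ cos δ sin H₀ = 1.5948×0.40514×0.05408 + 0.91425×0.99854×0.99971 = 0.034942 + 0.912650 = 0.947592.
Q̄ = (S₀/π) × [bracket] = (365/π) × 0.947592 = 110.1 W/m².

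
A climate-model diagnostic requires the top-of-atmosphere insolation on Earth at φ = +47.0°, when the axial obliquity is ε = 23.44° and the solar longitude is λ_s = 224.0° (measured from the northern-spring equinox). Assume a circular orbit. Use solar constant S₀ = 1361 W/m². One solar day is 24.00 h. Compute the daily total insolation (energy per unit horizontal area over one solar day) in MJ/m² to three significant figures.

13.8 MJ/m²

Solar declination: sin δ = sin ε · sin λ_s = sin 23.44° × sin 224.0° = -0.27633, so δ = -16.041°.
cos H₀ = −tan(+47.0°) tan(-16.041°) = 0.3083, H₀ = 1.2574 rad.
Bracket: H₀ sin φ sin δ + cos φ cos δ sin H₀ = 1.2574×0.73135×-0.27633 + 0.68200×0.96106×0.95128 = -0.254113 + 0.623510 = 0.369397.
Q̄ = (S₀/π) × [bracket] = (1361/π) × 0.369397 = 160.03 W/m².
Daily total = Q̄ × 24.00 h × 3600 s/h = 160.03 × 24.00 × 3600 / 10⁶ = 13.83 MJ/m².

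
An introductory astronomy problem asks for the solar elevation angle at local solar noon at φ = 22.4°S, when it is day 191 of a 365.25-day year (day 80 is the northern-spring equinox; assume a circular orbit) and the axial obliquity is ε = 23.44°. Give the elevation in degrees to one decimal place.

45.6°

Solar longitude: λ_s = 360° × (191 − 80)/365.25 = 109.405°.
sin δ = sin 23.44° × sin 109.405° = 0.37519, so δ = +22.036°.
At local noon the hour angle is zero, so the zenith angle equals |φ − δ| = |-22.4° − (+22.036°)| = 44.436°.
Elevation = 90° − 44.436° = 45.6°.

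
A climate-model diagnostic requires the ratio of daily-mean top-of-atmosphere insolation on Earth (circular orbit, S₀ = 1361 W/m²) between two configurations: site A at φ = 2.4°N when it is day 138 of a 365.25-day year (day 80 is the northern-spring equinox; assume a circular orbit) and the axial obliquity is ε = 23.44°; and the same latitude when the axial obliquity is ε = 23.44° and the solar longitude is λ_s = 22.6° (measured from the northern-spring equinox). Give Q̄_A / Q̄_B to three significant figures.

Q̄_A / Q̄_B ≈ 0.966

— Configuration A (φ=+2.4°):
Solar longitude: λ_s = 360° × (138 − 80)/365.25 = 57.166°.
sin δ = sin 23.44° × sin 57.166° = 0.33424, so δ = +19.526°.
cos H₀ = −tan(+2.4°) tan(+19.526°) = -0.0149, H₀ = 1.5857 rad.
Bracket: H₀ sin φ sin δ + cos φ cos δ sin H₀ = 1.5857×0.04188×0.33424 + 0.99912×0.94249×0.99989 = 0.022197 + 0.941557 = 0.963754.
Q̄ = (S₀/π) × [bracket] = (1361/π) × 0.963754 = 417.52 W/m².
— Configuration B (φ=+2.4°):
Solar declination: sin δ = sin ε · sin λ_s = sin 23.44° × sin 22.6° = 0.15287, so δ = +8.793°.
cos H₀ = −tan(+2.4°) tan(+8.793°) = -0.0065, H₀ = 1.5773 rad.
Bracket: H₀ sin φ sin δ + cos φ cos δ sin H₀ = 1.5773×0.04188×0.15287 + 0.99912×0.98825×0.99998 = 0.010098 + 0.987361 = 0.997459.
Q̄ = (S₀/π) × [bracket] = (1361/π) × 0.997459 = 432.12 W/m².
Ratio Q̄_A / Q̄_B = 417.52 / 432.12 = 0.9662.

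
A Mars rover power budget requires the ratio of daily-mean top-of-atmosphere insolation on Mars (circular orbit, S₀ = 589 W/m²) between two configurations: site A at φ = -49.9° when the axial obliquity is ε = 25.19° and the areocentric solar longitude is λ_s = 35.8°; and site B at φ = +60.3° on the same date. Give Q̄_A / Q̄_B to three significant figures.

— Configuration A (φ=-49.9°):
sin δ = sin 25.19° × sin 35.8° = 0.24897, so δ = +14.417°.
cos H₀ = −tan(-49.9°) tan(+14.417°) = 0.3053, H₀ = 1.2606 rad.
Bracket: H₀ sin φ sin δ + cos φ cos δ sin H₀ = 1.2606×-0.76492×0.24897 + 0.64412×0.96851×0.95226 = -0.240071 + 0.594055 = 0.353984.
Q̄ = (S₀/π) × [bracket] = (589/π) × 0.353984 = 66.367 W/m².
— Configuration B (φ=+60.3°):
cos H₀ = −tan(+60.3°) tan(+14.417°) = -0.4507, H₀ = 2.0383 rad.
Bracket: H₀ sin φ sin δ + cos φ cos δ sin H₀ = 2.0383×0.86863×0.24897 + 0.49546×0.96851×0.89268 = 0.440808 + 0.428360 = 0.869168.
Q̄ = (S₀/π) × [bracket] = (589/π) × 0.869168 = 162.96 W/m².
Ratio Q̄_A / Q̄_B = 66.367 / 162.96 = 0.4073.

Q̄_A / Q̄_B ≈ 0.407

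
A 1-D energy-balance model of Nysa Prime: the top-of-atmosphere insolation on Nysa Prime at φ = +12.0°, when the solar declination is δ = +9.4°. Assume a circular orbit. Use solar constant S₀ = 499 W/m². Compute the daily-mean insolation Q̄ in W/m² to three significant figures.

cos H₀ = −tan(+12.0°) tan(+9.400°) = -0.0352, H₀ = 1.6060 rad.
Bracket: H₀ sin φ sin δ + cos φ cos δ sin H₀ = 1.6060×0.20791×0.16333 + 0.97815×0.98657×0.99938 = 0.054536 + 0.964415 = 1.018951.
Q̄ = (S₀/π) × [bracket] = (499/π) × 1.018951 = 161.8 W/m².

Q̄ ≈ 162 W/m²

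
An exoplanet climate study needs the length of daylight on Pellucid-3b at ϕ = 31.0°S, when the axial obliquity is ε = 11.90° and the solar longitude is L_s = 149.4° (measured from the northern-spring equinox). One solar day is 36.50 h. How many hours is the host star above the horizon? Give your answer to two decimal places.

Solar declination: sin δ = sin ε · sin L_s = sin 11.90° × sin 149.4° = 0.10497, so δ = +6.025°.
cos h₀ = −tan ϕ · tan δ = −tan(-31.0°) × tan(+6.025°) = 0.0634, so h₀ = 1.5073 rad = 86.36°.
Daylight = 2h₀/(2π) × 36.50 h = (1.5073/π) × 36.50 = 17.51 h.

17.51 h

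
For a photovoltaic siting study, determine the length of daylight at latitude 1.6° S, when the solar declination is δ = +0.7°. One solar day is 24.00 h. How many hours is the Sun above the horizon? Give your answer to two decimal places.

cos H₀ = −tan φ · tan δ = −tan(-1.6°) × tan(+0.700°) = 0.0003, so H₀ = 1.5705 rad = 89.98°.
Daylight = 2H₀/(2π) × 24.00 h = (1.5705/π) × 24.00 = 12.00 h.

12.00 h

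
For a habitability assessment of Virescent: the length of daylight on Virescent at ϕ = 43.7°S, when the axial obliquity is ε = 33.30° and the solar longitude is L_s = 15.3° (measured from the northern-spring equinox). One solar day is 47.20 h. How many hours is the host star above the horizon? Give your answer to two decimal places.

21.49 h

Solar declination: sin δ = sin ε · sin L_s = sin 33.30° × sin 15.3° = 0.14487, so δ = +8.330°.
cos h₀ = −tan ϕ · tan δ = −tan(-43.7°) × tan(+8.330°) = 0.1399, so h₀ = 1.4304 rad = 81.96°.
Daylight = 2h₀/(2π) × 47.20 h = (1.4304/π) × 47.20 = 21.49 h.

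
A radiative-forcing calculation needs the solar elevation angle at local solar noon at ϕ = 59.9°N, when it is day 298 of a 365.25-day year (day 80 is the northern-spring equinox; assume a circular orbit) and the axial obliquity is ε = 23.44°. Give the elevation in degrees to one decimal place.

Solar longitude: L_s = 360° × (298 − 80)/365.25 = 214.867°.
sin δ = sin 23.44° × sin 214.867° = -0.22740, so δ = -13.144°.
At local noon the hour angle is zero, so the zenith angle equals |ϕ − δ| = |+59.9° − (-13.144°)| = 73.044°.
Elevation = 90° − 73.044° = 17.0°.

17.0°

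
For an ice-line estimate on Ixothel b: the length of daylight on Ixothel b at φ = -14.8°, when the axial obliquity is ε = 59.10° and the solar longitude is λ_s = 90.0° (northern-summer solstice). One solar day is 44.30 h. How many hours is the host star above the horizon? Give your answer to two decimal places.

15.70 h

Solar declination: sin δ = sin ε · sin λ_s = sin 59.10° × sin 90.0° = 0.85806, so δ = +59.100°.
cos H₀ = −tan φ · tan δ = −tan(-14.8°) × tan(+59.100°) = 0.4415, so H₀ = 1.1136 rad = 63.80°.
Daylight = 2H₀/(2π) × 44.30 h = (1.1136/π) × 44.30 = 15.70 h.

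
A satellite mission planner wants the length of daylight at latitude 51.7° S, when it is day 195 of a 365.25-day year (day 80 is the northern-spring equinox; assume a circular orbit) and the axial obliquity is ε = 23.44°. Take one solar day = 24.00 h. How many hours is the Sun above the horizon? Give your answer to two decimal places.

8.03 h

Solar longitude: λ_s = 360° × (195 − 80)/365.25 = 113.347°.
sin δ = sin 23.44° × sin 113.347° = 0.36522, so δ = +21.421°.
cos H₀ = −tan φ · tan δ = −tan(-51.7°) × tan(+21.421°) = 0.4968, so H₀ = 1.0509 rad = 60.21°.
Daylight = 2H₀/(2π) × 24.00 h = (1.0509/π) × 24.00 = 8.03 h.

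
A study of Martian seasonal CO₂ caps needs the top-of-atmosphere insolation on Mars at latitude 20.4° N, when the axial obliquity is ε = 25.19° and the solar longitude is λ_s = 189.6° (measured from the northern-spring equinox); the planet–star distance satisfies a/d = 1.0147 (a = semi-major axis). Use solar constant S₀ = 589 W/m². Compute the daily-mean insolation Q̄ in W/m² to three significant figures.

Q̄ ≈ 173 W/m²

Solar declination: sin δ = sin ε · sin λ_s = sin 25.19° × sin 189.6° = -0.07098, so δ = -4.070°.
cos H₀ = −tan(+20.4°) tan(-4.070°) = 0.0265, H₀ = 1.5443 rad.
Bracket: H₀ sin φ sin δ + cos φ cos δ sin H₀ = 1.5443×0.34857×-0.07098 + 0.93728×0.99748×0.99965 = -0.038208 + 0.934591 = 0.896383.
Inverse-square distance factor (a/d)² = 1.0147² = 1.029616.
Q̄ = (S₀/π) × 1.029616 × [bracket] = (589/π) × 1.029616 × 0.896383 = 173.0 W/m².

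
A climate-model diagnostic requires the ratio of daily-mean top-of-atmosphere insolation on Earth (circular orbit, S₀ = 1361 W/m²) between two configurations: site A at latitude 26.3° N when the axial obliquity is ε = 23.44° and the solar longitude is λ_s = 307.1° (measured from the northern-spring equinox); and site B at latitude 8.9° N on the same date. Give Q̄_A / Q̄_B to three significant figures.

Q̄_A / Q̄_B ≈ 0.744

— Configuration A (φ=+26.3°):
Solar declination: sin δ = sin ε · sin λ_s = sin 23.44° × sin 307.1° = -0.31727, so δ = -18.498°.
cos H₀ = −tan(+26.3°) tan(-18.498°) = 0.1653, H₀ = 1.4047 rad.
Bracket: H₀ sin φ sin δ + cos φ cos δ sin H₀ = 1.4047×0.44307×-0.31727 + 0.89649×0.94834×0.98624 = -0.197463 + 0.838479 = 0.641016.
Q̄ = (S₀/π) × [bracket] = (1361/π) × 0.641016 = 277.70 W/m².
— Configuration B (φ=+8.9°):
cos H₀ = −tan(+8.9°) tan(-18.498°) = 0.0524, H₀ = 1.5184 rad.
Bracket: H₀ sin φ sin δ + cos φ cos δ sin H₀ = 1.5184×0.15471×-0.31727 + 0.98796×0.94834×0.99863 = -0.074530 + 0.935638 = 0.861108.
Q̄ = (S₀/π) × [bracket] = (1361/π) × 0.861108 = 373.05 W/m².
Ratio Q̄_A / Q̄_B = 277.70 / 373.05 = 0.7444.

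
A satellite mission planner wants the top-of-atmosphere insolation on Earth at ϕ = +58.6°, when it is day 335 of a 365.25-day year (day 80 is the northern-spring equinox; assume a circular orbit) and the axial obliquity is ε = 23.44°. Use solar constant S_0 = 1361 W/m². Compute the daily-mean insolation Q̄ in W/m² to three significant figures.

Q̄ ≈ 38.6 W/m²

Solar longitude: L_s = 360° × (335 − 80)/365.25 = 251.335°.
sin δ = sin 23.44° × sin 251.335° = -0.37687, so δ = -22.140°.
cos h₀ = −tan(+58.6°) tan(-22.140°) = 0.6666, h₀ = 0.8412 rad.
Bracket: h₀ sin ϕ sin δ + cos ϕ cos δ sin h₀ = 0.8412×0.85355×-0.37687 + 0.52101×0.92627×0.74546 = -0.270595 + 0.359756 = 0.089161.
Q̄ = (S_0/π) × [bracket] = (1361/π) × 0.089161 = 38.63 W/m².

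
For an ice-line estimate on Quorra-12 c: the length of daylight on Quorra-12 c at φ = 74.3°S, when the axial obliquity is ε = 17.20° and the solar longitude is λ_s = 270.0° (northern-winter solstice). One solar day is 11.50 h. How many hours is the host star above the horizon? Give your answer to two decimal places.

11.50 h

Solar declination: sin δ = sin ε · sin λ_s = sin 17.20° × sin 270.0° = -0.29571, so δ = -17.200°.
Sunrise equation: cos H₀ = −tan φ · tan δ = -1.1013 ≤ −1, so the host star never sets (polar day) and H₀ = π.
Daylight = 2H₀/(2π) × 11.50 h = (3.1416/π) × 11.50 = 11.50 h.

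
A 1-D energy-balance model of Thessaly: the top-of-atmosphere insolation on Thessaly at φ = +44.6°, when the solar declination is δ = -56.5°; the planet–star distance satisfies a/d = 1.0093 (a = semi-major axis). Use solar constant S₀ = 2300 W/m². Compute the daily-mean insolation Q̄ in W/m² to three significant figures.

Q̄ ≈ 0.00 W/m²

cos H₀ = −tan(+44.6°) tan(-56.500°) = 1.4899 ≥ 1 ⇒ polar night, H₀ = 0 and Q̄ = 0.
Inverse-square distance factor (a/d)² = 1.0093² = 1.018686.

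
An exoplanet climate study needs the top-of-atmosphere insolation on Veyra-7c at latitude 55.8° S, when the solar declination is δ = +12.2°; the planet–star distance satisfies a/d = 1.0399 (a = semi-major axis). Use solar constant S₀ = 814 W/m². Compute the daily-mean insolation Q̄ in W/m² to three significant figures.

cos H₀ = −tan(-55.8°) tan(+12.200°) = 0.3181, H₀ = 1.2470 rad.
Bracket: H₀ sin φ sin δ + cos φ cos δ sin H₀ = 1.2470×-0.82708×0.21132 + 0.56208×0.97742×0.94804 = -0.217949 + 0.520842 = 0.302893.
Inverse-square distance factor (a/d)² = 1.0399² = 1.081392.
Q̄ = (S₀/π) × 1.081392 × [bracket] = (814/π) × 1.081392 × 0.302893 = 84.87 W/m².

Q̄ ≈ 84.9 W/m²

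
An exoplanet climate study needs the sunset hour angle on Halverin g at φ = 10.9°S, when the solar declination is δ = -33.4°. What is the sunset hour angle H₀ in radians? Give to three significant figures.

cos H₀ = −tan φ · tan δ = −tan(-10.9°) × tan(-33.400°) = -0.1270, so H₀ = 1.6981 rad = 97.29°.

H₀ = 1.70 rad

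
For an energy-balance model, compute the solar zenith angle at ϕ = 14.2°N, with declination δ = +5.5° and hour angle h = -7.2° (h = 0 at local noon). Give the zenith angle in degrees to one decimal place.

cos θ_z = sin ϕ sin δ + cos ϕ cos δ cos h = 0.023512 + 0.957373 = 0.980885.
θ_z = arccos(0.980885) = 11.2°.

θ_z = 11.2°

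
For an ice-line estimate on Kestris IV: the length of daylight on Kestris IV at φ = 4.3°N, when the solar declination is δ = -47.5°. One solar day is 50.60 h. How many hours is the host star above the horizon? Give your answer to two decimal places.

23.98 h

cos H₀ = −tan φ · tan δ = −tan(+4.3°) × tan(-47.500°) = 0.0821, so H₀ = 1.4886 rad = 85.29°.
Daylight = 2H₀/(2π) × 50.60 h = (1.4886/π) × 50.60 = 23.98 h.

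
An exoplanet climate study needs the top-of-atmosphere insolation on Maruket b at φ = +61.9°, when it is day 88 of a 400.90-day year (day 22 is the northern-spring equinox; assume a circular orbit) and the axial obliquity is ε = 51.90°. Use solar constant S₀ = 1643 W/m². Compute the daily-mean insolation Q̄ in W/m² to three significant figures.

Q̄ ≈ 980 W/m²

Solar longitude: λ_s = 360° × (88 − 22)/400.90 = 59.267°.
sin δ = sin 51.90° × sin 59.267° = 0.67641, so δ = +42.564°.
cos H₀ = −tan(+61.9°) tan(+42.564°) = -1.7200 ≤ −1 ⇒ polar day, H₀ = π.
Bracket: H₀ sin φ sin δ + cos φ cos δ sin H₀ = 3.1416×0.88213×0.67641 + 0.47101×0.73652×0.00000 = 1.874535 + 0.000000 = 1.874535.
Q̄ = (S₀/π) × [bracket] = (1643/π) × 1.874535 = 980.4 W/m².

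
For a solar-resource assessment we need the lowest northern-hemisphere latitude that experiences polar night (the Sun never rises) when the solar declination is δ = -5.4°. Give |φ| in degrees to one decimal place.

Polar night requires cos H₀ = −tan φ tan δ ≥ 1, i.e. tan φ tan δ ≤ −1.
The boundary is |tan φ| · |tan δ| = 1, so |φ| = 90° − |δ| = 90° − 5.4° = 84.6° in the northern hemisphere.

|φ| = 84.6°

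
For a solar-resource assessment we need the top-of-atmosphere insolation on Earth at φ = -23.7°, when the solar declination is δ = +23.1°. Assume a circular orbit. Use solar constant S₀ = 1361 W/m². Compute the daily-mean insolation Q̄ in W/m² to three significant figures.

cos H₀ = −tan(-23.7°) tan(+23.100°) = 0.1872, H₀ = 1.3824 rad.
Bracket: H₀ sin φ sin δ + cos φ cos δ sin H₀ = 1.3824×-0.40195×0.39234 + 0.91566×0.91982×0.98231 = -0.218006 + 0.827343 = 0.609337.
Q̄ = (S₀/π) × [bracket] = (1361/π) × 0.609337 = 264.0 W/m².

Q̄ ≈ 264 W/m²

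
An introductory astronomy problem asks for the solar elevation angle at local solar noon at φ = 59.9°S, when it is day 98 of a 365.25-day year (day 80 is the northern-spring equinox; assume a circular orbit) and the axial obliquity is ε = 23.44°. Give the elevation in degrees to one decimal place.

Solar longitude: λ_s = 360° × (98 − 80)/365.25 = 17.741°.
sin δ = sin 23.44° × sin 17.741° = 0.12121, so δ = +6.962°.
At local noon the hour angle is zero, so the zenith angle equals |φ − δ| = |-59.9° − (+6.962°)| = 66.862°.
Elevation = 90° − 66.862° = 23.1°.

23.1°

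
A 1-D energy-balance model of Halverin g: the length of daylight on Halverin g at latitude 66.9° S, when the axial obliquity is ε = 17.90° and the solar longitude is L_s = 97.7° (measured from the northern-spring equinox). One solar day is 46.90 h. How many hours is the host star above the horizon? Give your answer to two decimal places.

10.80 h

Solar declination: sin δ = sin ε · sin L_s = sin 17.90° × sin 97.7° = 0.30459, so δ = +17.733°.
cos h₀ = −tan ϕ · tan δ = −tan(-66.9°) × tan(+17.733°) = 0.7497, so h₀ = 0.7232 rad = 41.43°.
Daylight = 2h₀/(2π) × 46.90 h = (0.7232/π) × 46.90 = 10.80 h.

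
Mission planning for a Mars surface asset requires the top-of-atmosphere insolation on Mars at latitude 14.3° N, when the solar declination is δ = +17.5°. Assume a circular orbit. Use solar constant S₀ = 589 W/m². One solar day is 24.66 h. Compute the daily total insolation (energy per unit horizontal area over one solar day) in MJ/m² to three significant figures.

cos H₀ = −tan(+14.3°) tan(+17.500°) = -0.0804, H₀ = 1.6513 rad.
Bracket: H₀ sin φ sin δ + cos φ cos δ sin H₀ = 1.6513×0.24700×0.30071 + 0.96902×0.95372×0.99677 = 0.122651 + 0.921189 = 1.043840.
Q̄ = (S₀/π) × [bracket] = (589/π) × 1.043840 = 195.70 W/m².
Daily total = Q̄ × 24.66 h × 3600 s/h = 195.70 × 24.66 × 3600 / 10⁶ = 17.37 MJ/m².

17.4 MJ/m²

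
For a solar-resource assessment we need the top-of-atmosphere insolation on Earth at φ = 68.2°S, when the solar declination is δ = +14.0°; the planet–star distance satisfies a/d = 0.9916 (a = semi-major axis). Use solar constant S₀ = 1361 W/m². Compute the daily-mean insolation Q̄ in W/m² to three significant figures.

Q̄ ≈ 34.1 W/m²

cos H₀ = −tan(-68.2°) tan(+14.000°) = 0.6234, H₀ = 0.8978 rad.
Bracket: H₀ sin φ sin δ + cos φ cos δ sin H₀ = 0.8978×-0.92849×0.24192 + 0.37137×0.97030×0.78193 = -0.201664 + 0.281761 = 0.080097.
Inverse-square distance factor (a/d)² = 0.9916² = 0.983271.
Q̄ = (S₀/π) × 0.983271 × [bracket] = (1361/π) × 0.983271 × 0.080097 = 34.12 W/m².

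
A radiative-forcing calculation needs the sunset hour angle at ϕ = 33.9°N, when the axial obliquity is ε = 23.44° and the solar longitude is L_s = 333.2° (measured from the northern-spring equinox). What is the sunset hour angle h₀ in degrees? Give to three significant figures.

h₀ = 83.0°

Solar declination: sin δ = sin ε · sin L_s = sin 23.44° × sin 333.2° = -0.17935, so δ = -10.332°.
cos h₀ = −tan ϕ · tan δ = −tan(+33.9°) × tan(-10.332°) = 0.1225, so h₀ = 1.4480 rad = 82.96°.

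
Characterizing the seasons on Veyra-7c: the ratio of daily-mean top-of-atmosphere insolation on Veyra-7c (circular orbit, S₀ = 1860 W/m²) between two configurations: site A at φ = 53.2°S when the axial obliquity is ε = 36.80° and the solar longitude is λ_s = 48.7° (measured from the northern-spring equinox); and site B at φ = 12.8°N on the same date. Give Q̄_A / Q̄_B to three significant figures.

Q̄_A / Q̄_B ≈ 0.0926

— Configuration A (φ=-53.2°):
Solar declination: sin δ = sin ε · sin λ_s = sin 36.80° × sin 48.7° = 0.45002, so δ = +26.745°.
cos H₀ = −tan(-53.2°) tan(+26.745°) = 0.6736, H₀ = 0.8317 rad.
Bracket: H₀ sin φ sin δ + cos φ cos δ sin H₀ = 0.8317×-0.80073×0.45002 + 0.59902×0.89302×0.73907 = -0.299699 + 0.395356 = 0.095657.
Q̄ = (S₀/π) × [bracket] = (1860/π) × 0.095657 = 56.634 W/m².
— Configuration B (φ=+12.8°):
cos H₀ = −tan(+12.8°) tan(+26.745°) = -0.1145, H₀ = 1.6855 rad.
Bracket: H₀ sin φ sin δ + cos φ cos δ sin H₀ = 1.6855×0.22155×0.45002 + 0.97515×0.89302×0.99342 = 0.168048 + 0.865098 = 1.033146.
Q̄ = (S₀/π) × [bracket] = (1860/π) × 1.033146 = 611.68 W/m².
Ratio Q̄_A / Q̄_B = 56.634 / 611.68 = 0.09259.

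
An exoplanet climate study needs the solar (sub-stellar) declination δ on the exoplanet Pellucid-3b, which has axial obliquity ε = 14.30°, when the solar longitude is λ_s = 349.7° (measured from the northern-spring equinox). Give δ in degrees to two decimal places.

δ = -2.53°

sin δ = sin ε · sin λ_s = sin 14.30° × sin 349.7° = -0.044164.
δ = arcsin(-0.044164) = -2.53°.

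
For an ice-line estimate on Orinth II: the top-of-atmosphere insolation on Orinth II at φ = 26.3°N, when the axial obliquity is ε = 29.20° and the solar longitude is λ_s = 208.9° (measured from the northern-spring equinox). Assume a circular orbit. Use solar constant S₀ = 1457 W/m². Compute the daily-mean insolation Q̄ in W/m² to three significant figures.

Solar declination: sin δ = sin ε · sin λ_s = sin 29.20° × sin 208.9° = -0.23577, so δ = -13.637°.
cos H₀ = −tan(+26.3°) tan(-13.637°) = 0.1199, H₀ = 1.4506 rad.
Bracket: H₀ sin φ sin δ + cos φ cos δ sin H₀ = 1.4506×0.44307×-0.23577 + 0.89649×0.97181×0.99279 = -0.151533 + 0.864936 = 0.713403.
Q̄ = (S₀/π) × [bracket] = (1457/π) × 0.713403 = 330.9 W/m².

Q̄ ≈ 331 W/m²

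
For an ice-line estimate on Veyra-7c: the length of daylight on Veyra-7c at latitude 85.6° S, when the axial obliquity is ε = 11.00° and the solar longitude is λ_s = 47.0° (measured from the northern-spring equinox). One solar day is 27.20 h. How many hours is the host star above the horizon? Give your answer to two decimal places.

Solar declination: sin δ = sin ε · sin λ_s = sin 11.00° × sin 47.0° = 0.13955, so δ = +8.022°.
cos H₀ = −tan φ · tan δ = 1.8315 ≥ 1, so the host star never rises (polar night) and H₀ = 0.
Daylight = 2H₀/(2π) × 27.20 h = (0.0000/π) × 27.20 = 0.00 h.

0.00 h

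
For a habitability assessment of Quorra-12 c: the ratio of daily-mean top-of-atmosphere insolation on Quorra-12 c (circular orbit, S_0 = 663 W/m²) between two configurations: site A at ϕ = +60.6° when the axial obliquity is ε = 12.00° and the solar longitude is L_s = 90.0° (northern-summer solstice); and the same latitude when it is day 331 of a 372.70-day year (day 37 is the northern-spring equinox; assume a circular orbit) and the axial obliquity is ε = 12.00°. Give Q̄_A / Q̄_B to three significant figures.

— Configuration A (ϕ=+60.6°):
Solar declination: sin δ = sin ε · sin L_s = sin 12.00° × sin 90.0° = 0.20791, so δ = +12.000°.
cos h₀ = −tan(+60.6°) tan(+12.000°) = -0.3772, h₀ = 1.9576 rad.
Bracket: h₀ sin ϕ sin δ + cos ϕ cos δ sin h₀ = 1.9576×0.87121×0.20791 + 0.49090×0.97815×0.92612 = 0.354586 + 0.444699 = 0.799285.
Q̄ = (S_0/π) × [bracket] = (663/π) × 0.799285 = 168.68 W/m².
— Configuration B (ϕ=+60.6°):
Solar longitude: L_s = 360° × (331 − 37)/372.70 = 283.982°.
sin δ = sin 12.00° × sin 283.982° = -0.20175, so δ = -11.639°.
cos h₀ = −tan(+60.6°) tan(-11.639°) = 0.3656, h₀ = 1.1966 rad.
Bracket: h₀ sin ϕ sin δ + cos ϕ cos δ sin h₀ = 1.1966×0.87121×-0.20175 + 0.49090×0.97944×0.93078 = -0.210322 + 0.447526 = 0.237204.
Q̄ = (S_0/π) × [bracket] = (663/π) × 0.237204 = 50.059 W/m².
Ratio Q̄_A / Q̄_B = 168.68 / 50.059 = 3.370.

Q̄_A / Q̄_B ≈ 3.37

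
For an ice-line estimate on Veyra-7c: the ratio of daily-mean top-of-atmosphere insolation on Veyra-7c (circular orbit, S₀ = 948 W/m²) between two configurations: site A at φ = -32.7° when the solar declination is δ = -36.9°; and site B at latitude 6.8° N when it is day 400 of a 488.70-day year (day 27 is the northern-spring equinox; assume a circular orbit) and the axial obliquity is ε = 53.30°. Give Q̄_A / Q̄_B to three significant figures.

Q̄_A / Q̄_B ≈ 2.77

— Configuration A (φ=-32.7°):
cos H₀ = −tan(-32.7°) tan(-36.900°) = -0.4820, H₀ = 2.0738 rad.
Bracket: H₀ sin φ sin δ + cos φ cos δ sin H₀ = 2.0738×-0.54024×-0.60042 + 0.84151×0.79968×0.87616 = 0.672680 + 0.589602 = 1.262282.
Q̄ = (S₀/π) × [bracket] = (948/π) × 1.262282 = 380.90 W/m².
— Configuration B (φ=+6.8°):
Solar longitude: λ_s = 360° × (400 − 27)/488.70 = 274.770°.
sin δ = sin 53.30° × sin 274.770° = -0.79900, so δ = -53.035°.
cos H₀ = −tan(+6.8°) tan(-53.035°) = 0.1584, H₀ = 1.4117 rad.
Bracket: H₀ sin φ sin δ + cos φ cos δ sin H₀ = 1.4117×0.11840×-0.79900 + 0.99297×0.60133×0.98737 = -0.133549 + 0.589561 = 0.456012.
Q̄ = (S₀/π) × [bracket] = (948/π) × 0.456012 = 137.61 W/m².
Ratio Q̄_A / Q̄_B = 380.90 / 137.61 = 2.768.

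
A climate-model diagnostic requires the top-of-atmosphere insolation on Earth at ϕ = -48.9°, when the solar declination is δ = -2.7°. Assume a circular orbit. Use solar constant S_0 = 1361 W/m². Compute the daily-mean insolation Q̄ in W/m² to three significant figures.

cos h₀ = −tan(-48.9°) tan(-2.700°) = -0.0541, h₀ = 1.6249 rad.
Bracket: h₀ sin ϕ sin δ + cos ϕ cos δ sin h₀ = 1.6249×-0.75356×-0.04711 + 0.65738×0.99889×0.99854 = 0.057684 + 0.655692 = 0.713376.
Q̄ = (S_0/π) × [bracket] = (1361/π) × 0.713376 = 309.0 W/m².

Q̄ ≈ 309 W/m²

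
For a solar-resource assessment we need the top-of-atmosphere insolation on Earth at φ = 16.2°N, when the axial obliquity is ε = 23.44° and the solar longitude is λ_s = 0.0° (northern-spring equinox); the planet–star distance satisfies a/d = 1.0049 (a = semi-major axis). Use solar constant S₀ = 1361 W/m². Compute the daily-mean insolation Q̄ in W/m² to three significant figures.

Solar declination: sin δ = sin ε · sin λ_s = sin 23.44° × sin 0.0° = 0.00000, so δ = +0.000°.
cos H₀ = −tan(+16.2°) tan(+0.000°) = -0.0000, H₀ = 1.5708 rad.
Bracket: H₀ sin φ sin δ + cos φ cos δ sin H₀ = 1.5708×0.27899×0.00000 + 0.96029×1.00000×1.00000 = 0.000000 + 0.960290 = 0.960290.
Inverse-square distance factor (a/d)² = 1.0049² = 1.009824.
Q̄ = (S₀/π) × 1.009824 × [bracket] = (1361/π) × 1.009824 × 0.960290 = 420.1 W/m².

Q̄ ≈ 420 W/m²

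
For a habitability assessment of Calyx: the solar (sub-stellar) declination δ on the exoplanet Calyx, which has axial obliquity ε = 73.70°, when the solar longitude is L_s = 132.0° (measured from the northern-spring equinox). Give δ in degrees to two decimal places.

δ = +45.50°

sin δ = sin ε · sin L_s = sin 73.70° × sin 132.0° = 0.713274.
δ = arcsin(0.713274) = +45.50°.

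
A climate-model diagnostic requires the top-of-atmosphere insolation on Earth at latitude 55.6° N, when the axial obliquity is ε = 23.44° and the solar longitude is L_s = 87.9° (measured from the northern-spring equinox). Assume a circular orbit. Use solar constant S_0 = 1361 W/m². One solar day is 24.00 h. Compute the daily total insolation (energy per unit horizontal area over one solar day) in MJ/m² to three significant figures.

Solar declination: sin δ = sin ε · sin L_s = sin 23.44° × sin 87.9° = 0.39752, so δ = +23.423°.
cos h₀ = −tan(+55.6°) tan(+23.423°) = -0.6327, h₀ = 2.2558 rad.
Bracket: h₀ sin ϕ sin δ + cos ϕ cos δ sin h₀ = 2.2558×0.82511×0.39752 + 0.56497×0.91759×0.77439 = 0.739897 + 0.401452 = 1.141349.
Q̄ = (S_0/π) × [bracket] = (1361/π) × 1.141349 = 494.45 W/m².
Daily total = Q̄ × 24.00 h × 3600 s/h = 494.45 × 24.00 × 3600 / 10⁶ = 42.72 MJ/m².

42.7 MJ/m²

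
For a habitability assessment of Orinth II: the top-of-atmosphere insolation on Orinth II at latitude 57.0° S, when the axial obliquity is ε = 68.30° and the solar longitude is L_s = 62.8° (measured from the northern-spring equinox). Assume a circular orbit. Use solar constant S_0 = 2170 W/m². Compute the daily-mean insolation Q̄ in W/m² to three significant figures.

Solar declination: sin δ = sin ε · sin L_s = sin 68.30° × sin 62.8° = 0.82639, so δ = +55.729°.
cos h₀ = −tan(-57.0°) tan(+55.729°) = 2.2598 ≥ 1 ⇒ polar night, h₀ = 0 and Q̄ = 0.

Q̄ ≈ 0.00 W/m²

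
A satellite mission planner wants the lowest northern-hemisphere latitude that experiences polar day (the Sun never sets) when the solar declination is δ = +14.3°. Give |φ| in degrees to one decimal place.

|φ| = 75.7°

Polar day requires cos H₀ = −tan φ tan δ ≤ −1, i.e. tan φ tan δ ≥ 1.
The boundary is |tan φ| · |tan δ| = 1, so |φ| = 90° − |δ| = 90° − 14.3° = 75.7° in the northern hemisphere.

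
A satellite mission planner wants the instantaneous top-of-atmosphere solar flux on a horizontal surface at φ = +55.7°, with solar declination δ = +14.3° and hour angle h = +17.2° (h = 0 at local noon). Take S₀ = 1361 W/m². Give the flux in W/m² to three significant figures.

988 W/m²

cos θ_z = sin φ sin δ + cos φ cos δ cos h = 0.204045 + 0.521645 = 0.725690.
Flux = S₀ · cos θ_z = 1361 × 0.725690 = 987.7 W/m².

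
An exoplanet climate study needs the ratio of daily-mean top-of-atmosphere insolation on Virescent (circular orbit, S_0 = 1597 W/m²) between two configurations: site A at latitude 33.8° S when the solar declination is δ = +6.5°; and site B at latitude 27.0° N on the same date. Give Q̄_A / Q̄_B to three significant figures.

— Configuration A (ϕ=-33.8°):
cos h₀ = −tan(-33.8°) tan(+6.500°) = 0.0763, h₀ = 1.4944 rad.
Bracket: h₀ sin ϕ sin δ + cos ϕ cos δ sin h₀ = 1.4944×-0.55630×0.11320 + 0.83098×0.99357×0.99709 = -0.094107 + 0.823234 = 0.729127.
Q̄ = (S_0/π) × [bracket] = (1597/π) × 0.729127 = 370.65 W/m².
— Configuration B (ϕ=+27.0°):
cos h₀ = −tan(+27.0°) tan(+6.500°) = -0.0581, h₀ = 1.6289 rad.
Bracket: h₀ sin ϕ sin δ + cos ϕ cos δ sin h₀ = 1.6289×0.45399×0.11320 + 0.89101×0.99357×0.99831 = 0.083712 + 0.883785 = 0.967497.
Q̄ = (S_0/π) × [bracket] = (1597/π) × 0.967497 = 491.82 W/m².
Ratio Q̄_A / Q̄_B = 370.65 / 491.82 = 0.7536.

Q̄_A / Q̄_B ≈ 0.754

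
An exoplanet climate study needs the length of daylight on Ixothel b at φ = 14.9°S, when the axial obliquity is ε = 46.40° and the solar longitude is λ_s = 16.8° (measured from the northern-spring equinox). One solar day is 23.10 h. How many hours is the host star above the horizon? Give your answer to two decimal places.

11.13 h

Solar declination: sin δ = sin ε · sin λ_s = sin 46.40° × sin 16.8° = 0.20931, so δ = +12.082°.
cos H₀ = −tan φ · tan δ = −tan(-14.9°) × tan(+12.082°) = 0.0570, so H₀ = 1.5138 rad = 86.73°.
Daylight = 2H₀/(2π) × 23.10 h = (1.5138/π) × 23.10 = 11.13 h.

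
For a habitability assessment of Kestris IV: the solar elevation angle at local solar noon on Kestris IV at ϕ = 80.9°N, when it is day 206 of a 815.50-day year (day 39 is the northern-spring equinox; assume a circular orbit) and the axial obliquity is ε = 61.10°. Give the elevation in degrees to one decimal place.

Solar longitude: L_s = 360° × (206 − 39)/815.50 = 73.722°.
sin δ = sin 61.10° × sin 73.722° = 0.84037, so δ = +57.179°.
At local noon the hour angle is zero, so the zenith angle equals |ϕ − δ| = |+80.9° − (+57.179°)| = 23.721°.
Elevation = 90° − 23.721° = 66.3°.

66.3°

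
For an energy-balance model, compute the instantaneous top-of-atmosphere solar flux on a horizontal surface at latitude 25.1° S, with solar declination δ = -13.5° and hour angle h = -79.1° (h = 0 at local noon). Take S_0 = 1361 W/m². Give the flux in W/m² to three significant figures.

cos θ_z = sin ϕ sin δ + cos ϕ cos δ cos h = 0.099027 + 0.166508 = 0.265535.
Flux = S_0 · cos θ_z = 1361 × 0.265535 = 361.4 W/m².

361 W/m²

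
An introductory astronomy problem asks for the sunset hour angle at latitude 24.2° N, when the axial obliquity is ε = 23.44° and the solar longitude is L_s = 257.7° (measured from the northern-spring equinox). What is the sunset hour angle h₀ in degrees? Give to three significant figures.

Solar declination: sin δ = sin ε · sin L_s = sin 23.44° × sin 257.7° = -0.38866, so δ = -22.871°.
cos h₀ = −tan ϕ · tan δ = −tan(+24.2°) × tan(-22.871°) = 0.1896, so h₀ = 1.3801 rad = 79.07°.

h₀ = 79.1°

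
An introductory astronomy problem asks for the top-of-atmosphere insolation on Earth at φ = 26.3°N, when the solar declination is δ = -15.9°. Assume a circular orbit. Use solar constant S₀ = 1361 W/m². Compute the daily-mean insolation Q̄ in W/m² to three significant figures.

cos H₀ = −tan(+26.3°) tan(-15.900°) = 0.1408, H₀ = 1.4295 rad.
Bracket: H₀ sin φ sin δ + cos φ cos δ sin H₀ = 1.4295×0.44307×-0.27396 + 0.89649×0.96174×0.99004 = -0.173518 + 0.853603 = 0.680085.
Q̄ = (S₀/π) × [bracket] = (1361/π) × 0.680085 = 294.6 W/m².

Q̄ ≈ 295 W/m²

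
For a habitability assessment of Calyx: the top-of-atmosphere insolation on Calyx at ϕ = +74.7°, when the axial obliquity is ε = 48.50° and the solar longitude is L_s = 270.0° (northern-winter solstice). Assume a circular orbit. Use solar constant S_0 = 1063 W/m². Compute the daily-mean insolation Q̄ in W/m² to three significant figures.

Q̄ ≈ 0.00 W/m²

Solar declination: sin δ = sin ε · sin L_s = sin 48.50° × sin 270.0° = -0.74896, so δ = -48.500°.
cos h₀ = −tan(+74.7°) tan(-48.500°) = 4.1317 ≥ 1 ⇒ polar night, h₀ = 0 and Q̄ = 0.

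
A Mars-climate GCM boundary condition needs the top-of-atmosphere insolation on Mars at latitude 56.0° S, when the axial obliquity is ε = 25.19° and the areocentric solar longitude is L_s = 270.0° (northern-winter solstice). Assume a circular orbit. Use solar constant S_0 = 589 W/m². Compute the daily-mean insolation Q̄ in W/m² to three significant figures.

Q̄ ≈ 223 W/m²

sin δ = sin 25.19° × sin 270.0° = -0.42562, so δ = -25.190°.
cos h₀ = −tan(-56.0°) tan(-25.190°) = -0.6973, h₀ = 2.3425 rad.
Bracket: h₀ sin ϕ sin δ + cos ϕ cos δ sin h₀ = 2.3425×-0.82904×-0.42562 + 0.55919×0.90490×0.71676 = 0.826565 + 0.362688 = 1.189253.
Q̄ = (S_0/π) × [bracket] = (589/π) × 1.189253 = 223.0 W/m².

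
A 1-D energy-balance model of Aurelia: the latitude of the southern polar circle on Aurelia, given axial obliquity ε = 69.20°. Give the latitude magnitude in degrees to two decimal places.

20.80°

The polar circle is the lowest latitude that experiences at least one full rotation of continuous darkness at the northern-summer solstice; it lies at |φ| = 90° − ε = 90° − 69.20° = 20.80°.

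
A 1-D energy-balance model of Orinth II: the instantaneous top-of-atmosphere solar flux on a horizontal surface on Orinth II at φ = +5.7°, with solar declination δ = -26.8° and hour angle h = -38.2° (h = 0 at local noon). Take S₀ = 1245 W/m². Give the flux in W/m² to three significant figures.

cos θ_z = sin φ sin δ + cos φ cos δ cos h = -0.044781 + 0.697976 = 0.653195.
Flux = S₀ · cos θ_z = 1245 × 0.653195 = 813.2 W/m².

813 W/m²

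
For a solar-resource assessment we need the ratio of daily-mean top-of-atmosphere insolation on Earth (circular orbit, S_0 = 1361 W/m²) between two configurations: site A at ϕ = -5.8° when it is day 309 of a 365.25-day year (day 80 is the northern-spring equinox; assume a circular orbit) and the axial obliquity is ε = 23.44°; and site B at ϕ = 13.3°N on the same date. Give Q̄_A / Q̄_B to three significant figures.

Q̄_A / Q̄_B ≈ 1.20

— Configuration A (ϕ=-5.8°):
Solar longitude: L_s = 360° × (309 − 80)/365.25 = 225.708°.
sin δ = sin 23.44° × sin 225.708° = -0.28474, so δ = -16.543°.
cos h₀ = −tan(-5.8°) tan(-16.543°) = -0.0302, h₀ = 1.6010 rad.
Bracket: h₀ sin ϕ sin δ + cos ϕ cos δ sin h₀ = 1.6010×-0.10106×-0.28474 + 0.99488×0.95861×0.99954 = 0.046070 + 0.953263 = 0.999333.
Q̄ = (S_0/π) × [bracket] = (1361/π) × 0.999333 = 432.93 W/m².
— Configuration B (ϕ=+13.3°):
cos h₀ = −tan(+13.3°) tan(-16.543°) = 0.0702, h₀ = 1.5005 rad.
Bracket: h₀ sin ϕ sin δ + cos ϕ cos δ sin h₀ = 1.5005×0.23005×-0.28474 + 0.97318×0.95861×0.99753 = -0.098289 + 0.930596 = 0.832307.
Q̄ = (S_0/π) × [bracket] = (1361/π) × 0.832307 = 360.57 W/m².
Ratio Q̄_A / Q̄_B = 432.93 / 360.57 = 1.201.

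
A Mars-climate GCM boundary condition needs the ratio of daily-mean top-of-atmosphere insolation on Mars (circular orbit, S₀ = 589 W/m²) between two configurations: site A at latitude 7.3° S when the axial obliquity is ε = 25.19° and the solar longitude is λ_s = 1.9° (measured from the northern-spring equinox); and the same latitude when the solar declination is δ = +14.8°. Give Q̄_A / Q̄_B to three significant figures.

— Configuration A (φ=-7.3°):
Solar declination: sin δ = sin ε · sin λ_s = sin 25.19° × sin 1.9° = 0.01411, so δ = +0.809°.
cos H₀ = −tan(-7.3°) tan(+0.809°) = 0.0018, H₀ = 1.5690 rad.
Bracket: H₀ sin φ sin δ + cos φ cos δ sin H₀ = 1.5690×-0.12706×0.01411 + 0.99189×0.99990×1.00000 = -0.002813 + 0.991791 = 0.988978.
Q̄ = (S₀/π) × [bracket] = (589/π) × 0.988978 = 185.42 W/m².
— Configuration B (φ=-7.3°):
cos H₀ = −tan(-7.3°) tan(+14.800°) = 0.0338, H₀ = 1.5369 rad.
Bracket: H₀ sin φ sin δ + cos φ cos δ sin H₀ = 1.5369×-0.12706×0.25545 + 0.99189×0.96682×0.99943 = -0.049884 + 0.958432 = 0.908548.
Q̄ = (S₀/π) × [bracket] = (589/π) × 0.908548 = 170.34 W/m².
Ratio Q̄_A / Q̄_B = 185.42 / 170.34 = 1.089.

Q̄_A / Q̄_B ≈ 1.09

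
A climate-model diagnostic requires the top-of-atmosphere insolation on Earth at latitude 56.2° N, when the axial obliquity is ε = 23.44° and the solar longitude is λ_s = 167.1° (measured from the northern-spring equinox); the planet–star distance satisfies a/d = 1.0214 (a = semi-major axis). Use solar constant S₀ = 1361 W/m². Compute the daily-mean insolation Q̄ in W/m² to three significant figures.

Solar declination: sin δ = sin ε · sin λ_s = sin 23.44° × sin 167.1° = 0.08881, so δ = +5.095°.
cos H₀ = −tan(+56.2°) tan(+5.095°) = -0.1332, H₀ = 1.7044 rad.
Bracket: H₀ sin φ sin δ + cos φ cos δ sin H₀ = 1.7044×0.83098×0.08881 + 0.55630×0.99605×0.99109 = 0.125784 + 0.549166 = 0.674950.
Inverse-square distance factor (a/d)² = 1.0214² = 1.043258.
Q̄ = (S₀/π) × 1.043258 × [bracket] = (1361/π) × 1.043258 × 0.674950 = 305.1 W/m².

Q̄ ≈ 305 W/m²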